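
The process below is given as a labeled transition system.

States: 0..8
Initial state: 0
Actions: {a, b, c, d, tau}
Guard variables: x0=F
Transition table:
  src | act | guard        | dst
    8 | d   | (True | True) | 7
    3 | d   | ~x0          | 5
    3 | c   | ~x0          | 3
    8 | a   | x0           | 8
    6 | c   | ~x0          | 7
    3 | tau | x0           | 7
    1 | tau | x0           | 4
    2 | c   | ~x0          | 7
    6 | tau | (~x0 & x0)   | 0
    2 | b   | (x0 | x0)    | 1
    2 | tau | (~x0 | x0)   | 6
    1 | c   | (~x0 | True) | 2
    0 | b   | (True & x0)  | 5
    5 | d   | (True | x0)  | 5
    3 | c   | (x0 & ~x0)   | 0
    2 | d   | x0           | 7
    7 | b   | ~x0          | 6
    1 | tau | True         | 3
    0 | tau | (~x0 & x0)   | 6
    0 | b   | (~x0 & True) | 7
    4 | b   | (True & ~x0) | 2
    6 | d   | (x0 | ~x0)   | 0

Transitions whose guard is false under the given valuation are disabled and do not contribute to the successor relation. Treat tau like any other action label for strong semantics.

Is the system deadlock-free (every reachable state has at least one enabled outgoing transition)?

R = {0,6,7}
  0: b→7  [1 out]
  6: c→7  d→0  [2 out]
  7: b→6  [1 out]

Answer: DEADLOCK-FREE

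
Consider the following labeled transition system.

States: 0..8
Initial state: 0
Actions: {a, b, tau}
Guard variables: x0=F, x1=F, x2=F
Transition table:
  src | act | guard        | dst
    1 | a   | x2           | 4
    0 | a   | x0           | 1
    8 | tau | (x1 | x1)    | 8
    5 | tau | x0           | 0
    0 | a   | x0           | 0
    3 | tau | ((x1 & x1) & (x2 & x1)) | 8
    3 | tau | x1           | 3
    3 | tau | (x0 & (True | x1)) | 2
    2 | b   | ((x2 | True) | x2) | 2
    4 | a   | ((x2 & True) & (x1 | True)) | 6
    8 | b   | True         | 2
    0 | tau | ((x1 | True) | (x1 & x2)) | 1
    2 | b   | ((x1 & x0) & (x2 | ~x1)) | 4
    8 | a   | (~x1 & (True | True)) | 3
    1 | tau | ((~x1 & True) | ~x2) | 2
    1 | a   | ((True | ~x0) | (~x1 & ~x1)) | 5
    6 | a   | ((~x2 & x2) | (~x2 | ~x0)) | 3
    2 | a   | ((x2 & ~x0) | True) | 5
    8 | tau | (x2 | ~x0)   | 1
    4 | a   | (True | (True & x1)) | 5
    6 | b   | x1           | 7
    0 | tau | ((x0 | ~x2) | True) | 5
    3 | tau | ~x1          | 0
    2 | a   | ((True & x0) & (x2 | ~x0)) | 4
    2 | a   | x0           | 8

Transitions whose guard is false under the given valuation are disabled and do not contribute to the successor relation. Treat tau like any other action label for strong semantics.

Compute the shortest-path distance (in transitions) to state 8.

Layered search for 8:
  L0 = {0}
  L1 = {1,5}
  L2 = {2}
8 never appears.

Answer: UNREACHABLE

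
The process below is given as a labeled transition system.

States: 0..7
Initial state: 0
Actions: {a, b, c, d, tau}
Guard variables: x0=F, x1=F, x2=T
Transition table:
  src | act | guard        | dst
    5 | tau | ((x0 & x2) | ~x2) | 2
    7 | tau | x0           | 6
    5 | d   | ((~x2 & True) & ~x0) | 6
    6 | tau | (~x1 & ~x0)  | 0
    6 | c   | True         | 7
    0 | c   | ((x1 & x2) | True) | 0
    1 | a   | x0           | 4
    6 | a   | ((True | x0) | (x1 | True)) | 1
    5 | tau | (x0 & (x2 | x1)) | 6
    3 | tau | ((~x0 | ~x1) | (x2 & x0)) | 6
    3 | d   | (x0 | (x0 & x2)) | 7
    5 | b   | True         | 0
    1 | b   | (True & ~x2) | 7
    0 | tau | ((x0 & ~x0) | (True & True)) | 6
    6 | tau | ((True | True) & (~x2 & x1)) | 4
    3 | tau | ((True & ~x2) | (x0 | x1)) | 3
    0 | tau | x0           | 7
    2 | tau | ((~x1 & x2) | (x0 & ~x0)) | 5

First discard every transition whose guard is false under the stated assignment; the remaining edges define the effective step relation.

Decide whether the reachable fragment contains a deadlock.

Reach set: {0,1,6,7}
  0: c→0  tau→6  [deg 2]
  1: ∅  [STUCK]
  6: a→1  c→7  tau→0  [deg 3]
  7: ∅  [STUCK]
trace reaching 1: tau·a

Answer: DEADLOCK at state 1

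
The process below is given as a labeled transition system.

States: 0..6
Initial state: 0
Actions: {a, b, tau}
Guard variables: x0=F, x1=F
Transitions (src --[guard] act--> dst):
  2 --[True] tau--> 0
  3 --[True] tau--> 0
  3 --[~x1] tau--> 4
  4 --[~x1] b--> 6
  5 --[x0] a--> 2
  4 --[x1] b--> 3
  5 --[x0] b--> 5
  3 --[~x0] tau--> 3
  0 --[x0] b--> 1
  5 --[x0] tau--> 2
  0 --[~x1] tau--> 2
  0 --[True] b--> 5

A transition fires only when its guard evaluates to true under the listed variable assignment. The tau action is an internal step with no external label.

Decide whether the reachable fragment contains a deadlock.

Reach set: {0,2,5}
  0: b→5  tau→2  [2 out]
  2: tau→0  [1 out]
  5: ∅  [no exit]
Path to 5: b

Answer: DEADLOCK at state 5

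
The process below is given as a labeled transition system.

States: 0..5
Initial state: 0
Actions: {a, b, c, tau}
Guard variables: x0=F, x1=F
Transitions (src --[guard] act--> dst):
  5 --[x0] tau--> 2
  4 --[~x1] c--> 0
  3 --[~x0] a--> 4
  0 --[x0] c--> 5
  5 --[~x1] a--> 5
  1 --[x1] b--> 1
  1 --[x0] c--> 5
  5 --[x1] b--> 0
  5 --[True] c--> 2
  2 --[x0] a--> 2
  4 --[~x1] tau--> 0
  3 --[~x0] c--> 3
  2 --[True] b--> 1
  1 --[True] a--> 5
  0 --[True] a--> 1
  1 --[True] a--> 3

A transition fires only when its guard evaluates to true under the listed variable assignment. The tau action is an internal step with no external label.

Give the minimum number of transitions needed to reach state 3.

Answer: 2

Working:
Layered search for 3:
  depth 0: {0}
  depth 1: {1}
  depth 2: {3,5}
depth(3)=2, e.g. a·a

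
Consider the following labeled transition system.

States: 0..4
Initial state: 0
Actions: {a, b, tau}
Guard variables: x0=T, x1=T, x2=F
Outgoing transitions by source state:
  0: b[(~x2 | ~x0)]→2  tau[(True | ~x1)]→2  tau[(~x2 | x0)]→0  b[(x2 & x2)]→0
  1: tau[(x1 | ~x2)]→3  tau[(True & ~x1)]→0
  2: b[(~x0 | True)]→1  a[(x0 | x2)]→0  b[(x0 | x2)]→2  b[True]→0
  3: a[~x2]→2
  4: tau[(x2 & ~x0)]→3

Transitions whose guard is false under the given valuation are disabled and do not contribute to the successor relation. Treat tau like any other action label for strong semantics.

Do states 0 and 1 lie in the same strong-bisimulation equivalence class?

Refine partition for ~:
  P[0] = {{0,1,2,3,4}}
  P[1] = {{0},{1},{2},{3},{4}}
Fixed point at round 2; 5 class(es).
0∈{0}, 1∈{1}

Answer: NOT BISIMILAR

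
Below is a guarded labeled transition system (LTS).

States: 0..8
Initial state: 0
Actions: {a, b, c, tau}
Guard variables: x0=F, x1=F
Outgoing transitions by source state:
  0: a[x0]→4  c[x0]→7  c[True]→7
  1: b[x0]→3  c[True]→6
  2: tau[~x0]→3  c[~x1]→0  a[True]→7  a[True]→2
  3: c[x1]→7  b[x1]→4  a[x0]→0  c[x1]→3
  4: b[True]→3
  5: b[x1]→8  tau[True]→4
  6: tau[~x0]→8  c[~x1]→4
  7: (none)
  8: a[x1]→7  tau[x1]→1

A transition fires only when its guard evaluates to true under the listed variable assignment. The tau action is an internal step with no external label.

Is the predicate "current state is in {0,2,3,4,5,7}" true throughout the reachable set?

Answer: INVARIANT HOLDS

Trace:
Allowed set {0,2,3,4,5,7}
Reach set: {0,7}
  0: ✓
  7: ✓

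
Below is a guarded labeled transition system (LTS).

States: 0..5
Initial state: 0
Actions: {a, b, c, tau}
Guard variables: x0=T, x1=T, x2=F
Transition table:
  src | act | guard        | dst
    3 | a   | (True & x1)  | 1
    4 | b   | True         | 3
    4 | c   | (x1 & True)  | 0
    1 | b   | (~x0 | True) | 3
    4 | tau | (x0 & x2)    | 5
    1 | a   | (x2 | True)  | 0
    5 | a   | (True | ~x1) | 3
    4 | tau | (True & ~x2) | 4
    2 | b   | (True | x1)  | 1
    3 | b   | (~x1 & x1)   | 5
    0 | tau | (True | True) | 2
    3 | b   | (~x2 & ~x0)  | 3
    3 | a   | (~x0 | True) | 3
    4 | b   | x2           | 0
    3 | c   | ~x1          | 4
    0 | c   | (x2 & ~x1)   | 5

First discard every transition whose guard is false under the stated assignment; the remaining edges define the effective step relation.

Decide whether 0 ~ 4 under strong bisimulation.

Compute ~ classes (split until stable):
  round 0: {{0,1,2,3,4,5}}
  round 1: {{0},{1},{2},{3,5},{4}}
  round 2: {{0},{1},{2},{3},{4},{5}}
stable after 3 split(s): 6 block(s)
0∈{0}, 4∈{4}

Answer: NOT BISIMILAR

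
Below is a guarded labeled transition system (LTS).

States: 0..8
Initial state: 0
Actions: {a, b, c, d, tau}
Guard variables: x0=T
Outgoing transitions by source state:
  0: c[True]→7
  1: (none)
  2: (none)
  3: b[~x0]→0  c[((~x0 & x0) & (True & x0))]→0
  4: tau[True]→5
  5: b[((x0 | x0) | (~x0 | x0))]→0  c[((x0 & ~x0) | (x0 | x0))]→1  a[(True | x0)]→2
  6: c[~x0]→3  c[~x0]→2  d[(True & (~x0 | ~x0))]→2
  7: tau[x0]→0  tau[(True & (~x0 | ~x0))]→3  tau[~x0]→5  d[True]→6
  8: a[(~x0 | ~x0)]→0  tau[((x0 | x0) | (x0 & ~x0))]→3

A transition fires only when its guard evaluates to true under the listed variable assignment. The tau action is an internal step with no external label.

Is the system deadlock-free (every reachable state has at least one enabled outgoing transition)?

Reach set: {0,6,7}
  0: c→7  [1 out]
  6: ∅  [deadlock]
  7: d→6  tau→0  [2 out]
trace reaching 6: c·d

Answer: DEADLOCK at state 6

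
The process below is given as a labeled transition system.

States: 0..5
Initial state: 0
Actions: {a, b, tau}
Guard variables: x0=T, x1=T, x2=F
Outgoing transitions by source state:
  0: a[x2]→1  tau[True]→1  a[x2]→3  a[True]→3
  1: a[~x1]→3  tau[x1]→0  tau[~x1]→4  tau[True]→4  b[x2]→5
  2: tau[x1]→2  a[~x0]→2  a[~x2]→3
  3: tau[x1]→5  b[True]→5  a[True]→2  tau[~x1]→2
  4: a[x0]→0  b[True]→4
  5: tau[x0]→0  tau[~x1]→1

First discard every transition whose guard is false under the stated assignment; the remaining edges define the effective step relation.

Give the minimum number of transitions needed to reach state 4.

Answer: 2

Working:
Breadth-first toward 4:
  Layer 0: {0}
  Layer 1: {1,3}
  Layer 2: {2,4,5}
4 enters at depth 2; path tau·tau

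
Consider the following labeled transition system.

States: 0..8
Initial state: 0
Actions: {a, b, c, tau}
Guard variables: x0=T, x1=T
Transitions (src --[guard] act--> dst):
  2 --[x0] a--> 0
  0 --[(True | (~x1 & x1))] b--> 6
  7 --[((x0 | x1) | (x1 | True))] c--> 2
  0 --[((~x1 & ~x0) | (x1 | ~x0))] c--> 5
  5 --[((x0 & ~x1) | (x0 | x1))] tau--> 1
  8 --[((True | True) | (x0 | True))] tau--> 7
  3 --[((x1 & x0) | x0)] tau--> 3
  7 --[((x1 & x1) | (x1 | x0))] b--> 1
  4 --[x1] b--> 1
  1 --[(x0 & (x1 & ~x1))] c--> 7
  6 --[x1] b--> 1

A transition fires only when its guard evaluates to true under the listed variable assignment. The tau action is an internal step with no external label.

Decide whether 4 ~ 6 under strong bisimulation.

Answer: BISIMILAR

Analysis:
Bisimulation quotient by refinement:
  π0 = {{0,1,2,3,4,5,6,7,8}}
  π1 = {{0,7},{1},{2},{3,5,8},{4,6}}
  π2 = {{0},{1},{2},{3},{4,6},{5},{7},{8}}
stable after 3 split(s): 8 block(s)
class of 4: {4,6}; class of 6: {4,6}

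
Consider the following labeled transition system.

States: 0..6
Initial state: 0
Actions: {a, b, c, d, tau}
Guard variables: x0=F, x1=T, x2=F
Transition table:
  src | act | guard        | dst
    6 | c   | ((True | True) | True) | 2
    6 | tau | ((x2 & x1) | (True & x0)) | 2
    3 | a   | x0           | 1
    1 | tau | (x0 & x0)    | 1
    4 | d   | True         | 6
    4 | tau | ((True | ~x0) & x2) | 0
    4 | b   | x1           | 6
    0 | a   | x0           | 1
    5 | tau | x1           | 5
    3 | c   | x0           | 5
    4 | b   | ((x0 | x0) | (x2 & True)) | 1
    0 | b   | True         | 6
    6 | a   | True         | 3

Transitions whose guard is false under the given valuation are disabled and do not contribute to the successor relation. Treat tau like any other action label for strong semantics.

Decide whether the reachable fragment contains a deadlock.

Reach set: {0,2,3,6}
  0: b→6  [1 exit(s)]
  2: ∅  [no exit]
  3: ∅  [no exit]
  6: a→3  c→2  [2 exit(s)]
witness 2: b·c

Answer: DEADLOCK at state 2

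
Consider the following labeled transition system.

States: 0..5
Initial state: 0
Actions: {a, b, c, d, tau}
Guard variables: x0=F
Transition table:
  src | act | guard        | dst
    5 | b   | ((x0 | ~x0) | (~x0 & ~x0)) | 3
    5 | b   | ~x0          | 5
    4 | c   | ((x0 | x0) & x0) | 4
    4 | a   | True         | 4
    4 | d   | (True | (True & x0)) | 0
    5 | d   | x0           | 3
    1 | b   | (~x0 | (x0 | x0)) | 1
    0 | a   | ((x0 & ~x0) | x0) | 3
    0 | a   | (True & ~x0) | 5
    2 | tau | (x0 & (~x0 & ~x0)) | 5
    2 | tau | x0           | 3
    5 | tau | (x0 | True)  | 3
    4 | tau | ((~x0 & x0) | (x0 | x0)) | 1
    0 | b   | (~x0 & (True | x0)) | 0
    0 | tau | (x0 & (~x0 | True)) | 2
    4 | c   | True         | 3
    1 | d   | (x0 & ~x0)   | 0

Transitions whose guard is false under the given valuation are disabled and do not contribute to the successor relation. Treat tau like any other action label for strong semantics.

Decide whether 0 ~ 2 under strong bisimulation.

Answer: NOT BISIMILAR

Trace:
Refine partition for ~:
  π0 = {{0,1,2,3,4,5}}
  π1 = {{0},{1},{2,3},{4},{5}}
Fixed point at round 2; 5 class(es).
class of 0: {0}; class of 2: {2,3}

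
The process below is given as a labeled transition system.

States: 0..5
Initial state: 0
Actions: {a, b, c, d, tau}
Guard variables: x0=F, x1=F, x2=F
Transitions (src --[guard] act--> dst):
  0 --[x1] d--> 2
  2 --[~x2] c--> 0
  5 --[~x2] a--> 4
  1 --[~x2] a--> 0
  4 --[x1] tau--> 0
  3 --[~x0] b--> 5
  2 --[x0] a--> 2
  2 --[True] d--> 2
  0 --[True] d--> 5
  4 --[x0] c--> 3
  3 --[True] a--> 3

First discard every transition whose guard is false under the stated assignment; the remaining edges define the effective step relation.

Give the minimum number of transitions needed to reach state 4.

Answer: 2

Analysis:
Layered search for 4:
  Layer 0: {0}
  Layer 1: {5}
  Layer 2: {4}
4 enters at depth 2; path d·a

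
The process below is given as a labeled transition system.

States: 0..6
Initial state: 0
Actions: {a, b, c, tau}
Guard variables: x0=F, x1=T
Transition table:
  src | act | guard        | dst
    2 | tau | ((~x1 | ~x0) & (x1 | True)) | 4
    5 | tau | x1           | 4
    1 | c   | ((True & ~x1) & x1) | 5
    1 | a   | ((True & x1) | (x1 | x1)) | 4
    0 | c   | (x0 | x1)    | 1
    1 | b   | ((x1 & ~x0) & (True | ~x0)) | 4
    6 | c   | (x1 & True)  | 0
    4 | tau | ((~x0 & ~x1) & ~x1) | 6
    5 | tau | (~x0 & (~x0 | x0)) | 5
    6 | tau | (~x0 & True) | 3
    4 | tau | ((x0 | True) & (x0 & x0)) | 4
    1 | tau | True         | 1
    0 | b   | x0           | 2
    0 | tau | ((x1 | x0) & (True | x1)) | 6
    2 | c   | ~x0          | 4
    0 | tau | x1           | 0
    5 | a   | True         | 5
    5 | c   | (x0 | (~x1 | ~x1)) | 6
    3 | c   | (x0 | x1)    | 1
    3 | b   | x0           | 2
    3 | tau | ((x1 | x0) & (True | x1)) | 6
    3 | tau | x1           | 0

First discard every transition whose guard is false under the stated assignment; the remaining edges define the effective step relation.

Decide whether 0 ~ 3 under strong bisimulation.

Bisimulation quotient by refinement:
  π0 = {{0,1,2,3,4,5,6}}
  π1 = {{0,2,3,6},{1},{4},{5}}
  π2 = {{0,3},{1},{2},{4},{5},{6}}
Fixed point at round 3; 6 class(es).
[0]={0,3}  [3]={0,3}

Answer: BISIMILAR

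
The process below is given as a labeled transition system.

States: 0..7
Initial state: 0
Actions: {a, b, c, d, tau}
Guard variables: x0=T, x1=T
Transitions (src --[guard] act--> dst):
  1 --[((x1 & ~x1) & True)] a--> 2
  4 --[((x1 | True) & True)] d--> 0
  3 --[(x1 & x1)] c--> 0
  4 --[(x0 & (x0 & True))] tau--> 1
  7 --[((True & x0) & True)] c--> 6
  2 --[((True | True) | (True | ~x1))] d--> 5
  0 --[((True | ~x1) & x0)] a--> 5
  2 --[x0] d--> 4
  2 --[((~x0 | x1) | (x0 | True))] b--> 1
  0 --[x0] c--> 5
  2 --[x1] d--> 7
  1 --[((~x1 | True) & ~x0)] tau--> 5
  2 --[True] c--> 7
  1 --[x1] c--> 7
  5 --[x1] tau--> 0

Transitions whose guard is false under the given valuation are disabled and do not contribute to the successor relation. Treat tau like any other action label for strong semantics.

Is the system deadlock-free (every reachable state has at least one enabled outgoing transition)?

Reachable = {0,5}
  0: a→5  c→5  [2 out]
  5: tau→0  [1 out]

Answer: DEADLOCK-FREE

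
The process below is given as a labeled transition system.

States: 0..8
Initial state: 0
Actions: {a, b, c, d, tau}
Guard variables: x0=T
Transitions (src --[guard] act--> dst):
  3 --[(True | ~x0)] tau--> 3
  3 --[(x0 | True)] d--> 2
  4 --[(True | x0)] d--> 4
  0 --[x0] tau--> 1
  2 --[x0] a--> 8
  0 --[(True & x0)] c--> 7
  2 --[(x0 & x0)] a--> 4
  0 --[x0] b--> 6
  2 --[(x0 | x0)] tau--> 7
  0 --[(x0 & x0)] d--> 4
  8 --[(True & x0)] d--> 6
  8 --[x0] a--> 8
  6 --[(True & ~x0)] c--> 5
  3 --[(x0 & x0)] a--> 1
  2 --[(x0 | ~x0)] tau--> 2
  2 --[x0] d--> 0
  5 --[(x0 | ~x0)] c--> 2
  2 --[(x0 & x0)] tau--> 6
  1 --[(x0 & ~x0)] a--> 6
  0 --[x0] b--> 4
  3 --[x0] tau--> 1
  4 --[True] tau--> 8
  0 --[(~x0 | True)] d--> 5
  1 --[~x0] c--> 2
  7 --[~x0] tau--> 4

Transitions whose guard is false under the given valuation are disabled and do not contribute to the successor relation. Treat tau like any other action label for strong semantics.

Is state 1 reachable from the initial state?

Guard filter leaves 21 enabled edge(s).
Layer 0: {0}
Layer 1: {1,4,5,6,7}  total {0,1,4,5,6,7}
Layer 2: {2,8}  total {0,1,2,4,5,6,7,8}
Reachable = {0,1,2,4,5,6,7,8}
trace reaching 1: tau

Answer: REACHABLE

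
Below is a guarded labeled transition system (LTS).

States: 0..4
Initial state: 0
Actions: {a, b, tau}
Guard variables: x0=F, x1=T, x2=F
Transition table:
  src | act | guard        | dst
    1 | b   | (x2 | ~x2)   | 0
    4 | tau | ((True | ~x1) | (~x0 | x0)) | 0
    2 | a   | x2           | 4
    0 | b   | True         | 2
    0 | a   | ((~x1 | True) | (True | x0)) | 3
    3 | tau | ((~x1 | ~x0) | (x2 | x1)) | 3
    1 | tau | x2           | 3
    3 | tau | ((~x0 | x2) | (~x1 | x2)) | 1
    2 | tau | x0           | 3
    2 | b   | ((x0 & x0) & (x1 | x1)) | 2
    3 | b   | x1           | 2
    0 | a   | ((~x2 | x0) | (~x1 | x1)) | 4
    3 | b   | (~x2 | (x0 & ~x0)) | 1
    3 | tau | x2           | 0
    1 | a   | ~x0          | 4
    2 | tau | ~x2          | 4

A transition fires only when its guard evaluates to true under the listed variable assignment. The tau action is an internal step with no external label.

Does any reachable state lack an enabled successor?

Answer: DEADLOCK-FREE

Working:
Reach set: {0,1,2,3,4}
  0: a→3  a→4  b→2  [3 exit(s)]
  1: a→4  b→0  [2 exit(s)]
  2: tau→4  [1 exit(s)]
  3: b→1  b→2  tau→1  tau→3  [4 exit(s)]
  4: tau→0  [1 exit(s)]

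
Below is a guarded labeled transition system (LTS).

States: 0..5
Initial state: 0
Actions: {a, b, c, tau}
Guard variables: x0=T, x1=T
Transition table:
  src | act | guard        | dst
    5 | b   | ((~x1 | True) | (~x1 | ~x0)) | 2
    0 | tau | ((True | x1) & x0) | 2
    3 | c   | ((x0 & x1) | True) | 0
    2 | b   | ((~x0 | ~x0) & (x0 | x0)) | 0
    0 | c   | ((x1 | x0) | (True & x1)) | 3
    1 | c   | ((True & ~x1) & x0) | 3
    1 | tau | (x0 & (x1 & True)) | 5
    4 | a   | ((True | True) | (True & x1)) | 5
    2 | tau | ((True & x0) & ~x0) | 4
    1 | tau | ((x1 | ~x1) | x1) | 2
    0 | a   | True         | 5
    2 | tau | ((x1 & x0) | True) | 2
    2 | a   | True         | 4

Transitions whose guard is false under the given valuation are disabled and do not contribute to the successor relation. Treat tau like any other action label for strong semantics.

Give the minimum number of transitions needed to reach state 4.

Answer: 2

Working:
BFS to 4:
  L0 = {0}
  L1 = {2,3,5}
  L2 = {4}
4 enters at depth 2; path tau·a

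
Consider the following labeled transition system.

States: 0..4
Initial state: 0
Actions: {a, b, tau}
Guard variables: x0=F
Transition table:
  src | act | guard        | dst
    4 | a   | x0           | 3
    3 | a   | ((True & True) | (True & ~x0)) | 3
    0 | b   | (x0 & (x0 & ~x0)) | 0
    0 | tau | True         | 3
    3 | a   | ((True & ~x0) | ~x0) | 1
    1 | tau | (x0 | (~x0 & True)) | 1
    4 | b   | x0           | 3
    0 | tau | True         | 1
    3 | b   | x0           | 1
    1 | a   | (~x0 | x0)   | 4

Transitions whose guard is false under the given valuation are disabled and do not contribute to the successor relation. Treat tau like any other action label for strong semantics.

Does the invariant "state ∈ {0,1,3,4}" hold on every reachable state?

Answer: INVARIANT HOLDS

Analysis:
Allowed set {0,1,3,4}
R = {0,1,3,4}
  0: ✓
  1: ✓
  3: ✓
  4: ✓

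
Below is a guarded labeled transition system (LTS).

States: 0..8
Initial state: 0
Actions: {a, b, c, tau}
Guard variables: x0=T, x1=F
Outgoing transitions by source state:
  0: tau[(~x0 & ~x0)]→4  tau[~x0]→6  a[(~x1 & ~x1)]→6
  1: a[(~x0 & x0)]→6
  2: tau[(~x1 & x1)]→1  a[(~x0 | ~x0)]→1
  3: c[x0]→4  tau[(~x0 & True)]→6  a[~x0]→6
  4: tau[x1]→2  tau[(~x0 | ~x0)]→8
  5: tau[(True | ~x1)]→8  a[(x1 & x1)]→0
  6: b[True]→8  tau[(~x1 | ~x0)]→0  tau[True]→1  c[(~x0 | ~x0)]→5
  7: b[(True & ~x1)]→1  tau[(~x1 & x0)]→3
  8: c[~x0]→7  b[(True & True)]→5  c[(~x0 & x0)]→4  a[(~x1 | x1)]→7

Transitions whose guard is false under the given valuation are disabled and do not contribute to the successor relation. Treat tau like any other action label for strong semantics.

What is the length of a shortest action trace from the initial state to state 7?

Answer: 3

Trace:
Breadth-first toward 7:
  depth 0: {0}
  depth 1: {6}
  depth 2: {1,8}
  depth 3: {5,7}
first hit 7 at d=3 via a·b·a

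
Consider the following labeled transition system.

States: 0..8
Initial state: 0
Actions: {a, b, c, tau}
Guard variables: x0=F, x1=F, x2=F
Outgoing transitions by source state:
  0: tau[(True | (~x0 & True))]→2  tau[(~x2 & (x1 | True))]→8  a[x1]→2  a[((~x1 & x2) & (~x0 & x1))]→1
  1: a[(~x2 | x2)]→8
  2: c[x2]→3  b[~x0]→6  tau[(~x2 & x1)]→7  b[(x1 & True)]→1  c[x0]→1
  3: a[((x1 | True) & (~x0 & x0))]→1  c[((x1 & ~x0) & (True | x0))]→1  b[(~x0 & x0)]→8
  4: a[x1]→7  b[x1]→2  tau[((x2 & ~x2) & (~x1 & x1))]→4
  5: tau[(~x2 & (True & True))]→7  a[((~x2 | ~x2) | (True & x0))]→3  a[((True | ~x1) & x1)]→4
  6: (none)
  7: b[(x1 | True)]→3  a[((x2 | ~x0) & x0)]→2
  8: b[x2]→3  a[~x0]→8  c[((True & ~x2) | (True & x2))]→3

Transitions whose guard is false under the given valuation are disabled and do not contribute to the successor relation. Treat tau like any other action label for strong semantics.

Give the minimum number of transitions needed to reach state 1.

Breadth-first toward 1:
  depth 0: {0}
  depth 1: {2,8}
  depth 2: {3,6}
1 never appears.

Answer: UNREACHABLE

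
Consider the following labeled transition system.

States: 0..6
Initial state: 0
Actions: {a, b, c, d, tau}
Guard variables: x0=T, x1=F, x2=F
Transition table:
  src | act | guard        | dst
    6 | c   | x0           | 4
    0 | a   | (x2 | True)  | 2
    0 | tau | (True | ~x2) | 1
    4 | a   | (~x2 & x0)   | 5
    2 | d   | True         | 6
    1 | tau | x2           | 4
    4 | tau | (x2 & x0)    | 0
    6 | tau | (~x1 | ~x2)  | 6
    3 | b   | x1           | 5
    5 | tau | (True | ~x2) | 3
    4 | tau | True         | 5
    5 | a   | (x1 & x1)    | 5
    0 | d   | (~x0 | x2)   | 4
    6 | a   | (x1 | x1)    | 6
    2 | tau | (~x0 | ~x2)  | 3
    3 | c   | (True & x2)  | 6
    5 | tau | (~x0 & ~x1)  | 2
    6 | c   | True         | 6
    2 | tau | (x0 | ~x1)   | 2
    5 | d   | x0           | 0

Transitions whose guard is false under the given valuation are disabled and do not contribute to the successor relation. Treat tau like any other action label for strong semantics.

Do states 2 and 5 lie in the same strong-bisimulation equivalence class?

Answer: NOT BISIMILAR

Analysis:
Compute ~ classes (split until stable):
  round 0: {{0,1,2,3,4,5,6}}
  round 1: {{0,4},{1,3},{2,5},{6}}
  round 2: {{0},{1,3},{2},{4},{5},{6}}
stable after 3 split(s): 6 block(s)
[2]={2}  [5]={5}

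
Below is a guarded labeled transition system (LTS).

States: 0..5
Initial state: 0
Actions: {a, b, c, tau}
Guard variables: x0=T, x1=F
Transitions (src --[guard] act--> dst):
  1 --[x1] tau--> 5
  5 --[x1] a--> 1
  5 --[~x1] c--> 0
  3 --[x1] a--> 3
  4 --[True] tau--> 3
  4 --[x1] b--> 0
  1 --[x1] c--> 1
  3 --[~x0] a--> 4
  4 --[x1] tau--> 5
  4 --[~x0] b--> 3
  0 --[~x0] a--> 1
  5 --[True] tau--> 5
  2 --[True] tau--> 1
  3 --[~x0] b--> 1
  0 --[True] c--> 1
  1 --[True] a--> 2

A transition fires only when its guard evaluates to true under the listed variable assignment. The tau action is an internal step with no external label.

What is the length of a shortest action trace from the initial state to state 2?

Layered search for 2:
  Layer 0: {0}
  Layer 1: {1}
  Layer 2: {2}
depth(2)=2, e.g. c·a

Answer: 2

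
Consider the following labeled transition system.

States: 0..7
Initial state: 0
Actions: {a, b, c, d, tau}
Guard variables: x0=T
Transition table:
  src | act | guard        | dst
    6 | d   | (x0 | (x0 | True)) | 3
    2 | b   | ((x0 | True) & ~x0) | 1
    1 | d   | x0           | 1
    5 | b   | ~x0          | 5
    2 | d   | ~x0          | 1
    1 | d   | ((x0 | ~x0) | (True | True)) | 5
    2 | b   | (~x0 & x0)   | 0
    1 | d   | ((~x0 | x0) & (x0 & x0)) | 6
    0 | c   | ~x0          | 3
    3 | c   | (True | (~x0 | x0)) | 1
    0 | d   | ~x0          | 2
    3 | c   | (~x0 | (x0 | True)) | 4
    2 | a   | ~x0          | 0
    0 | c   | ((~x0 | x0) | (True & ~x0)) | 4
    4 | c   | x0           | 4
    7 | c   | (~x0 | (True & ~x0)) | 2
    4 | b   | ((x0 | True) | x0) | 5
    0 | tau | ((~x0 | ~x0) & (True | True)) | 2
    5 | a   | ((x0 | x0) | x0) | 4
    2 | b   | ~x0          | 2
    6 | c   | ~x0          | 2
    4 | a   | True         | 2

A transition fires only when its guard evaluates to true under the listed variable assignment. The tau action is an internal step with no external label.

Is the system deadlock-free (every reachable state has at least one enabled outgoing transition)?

R = {0,2,4,5}
  0: c→4  [1 out]
  2: ∅  [STUCK]
  4: a→2  b→5  c→4  [3 out]
  5: a→4  [1 out]
Path to 2: c·a

Answer: DEADLOCK at state 2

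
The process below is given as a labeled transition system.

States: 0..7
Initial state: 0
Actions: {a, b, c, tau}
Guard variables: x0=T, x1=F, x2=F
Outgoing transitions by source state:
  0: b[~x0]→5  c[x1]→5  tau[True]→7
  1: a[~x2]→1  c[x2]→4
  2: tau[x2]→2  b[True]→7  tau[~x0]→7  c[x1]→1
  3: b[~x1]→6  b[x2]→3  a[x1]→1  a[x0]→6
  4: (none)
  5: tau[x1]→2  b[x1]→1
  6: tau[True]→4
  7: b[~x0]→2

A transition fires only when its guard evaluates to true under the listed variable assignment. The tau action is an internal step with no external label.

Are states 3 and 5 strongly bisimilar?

Bisimulation quotient by refinement:
  round 0: {{0,1,2,3,4,5,6,7}}
  round 1: {{0,6},{1},{2},{3},{4,5,7}}
5 equivalence class(es) (converged in 2)
[3]={3}  [5]={4,5,7}

Answer: NOT BISIMILAR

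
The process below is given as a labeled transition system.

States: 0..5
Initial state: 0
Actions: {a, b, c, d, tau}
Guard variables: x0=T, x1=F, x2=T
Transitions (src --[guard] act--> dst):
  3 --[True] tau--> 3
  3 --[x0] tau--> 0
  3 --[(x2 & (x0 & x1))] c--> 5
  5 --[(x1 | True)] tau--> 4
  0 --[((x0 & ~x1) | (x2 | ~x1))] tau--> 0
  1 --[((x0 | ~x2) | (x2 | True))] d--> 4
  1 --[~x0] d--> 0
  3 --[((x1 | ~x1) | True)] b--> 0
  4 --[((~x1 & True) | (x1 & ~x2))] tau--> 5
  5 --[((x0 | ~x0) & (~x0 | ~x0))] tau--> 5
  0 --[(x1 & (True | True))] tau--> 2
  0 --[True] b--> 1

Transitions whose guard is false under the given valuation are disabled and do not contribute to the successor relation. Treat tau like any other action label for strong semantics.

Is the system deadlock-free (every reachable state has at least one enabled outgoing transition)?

Answer: DEADLOCK-FREE

Trace:
R = {0,1,4,5}
  0: b→1  tau→0  [2 exit(s)]
  1: d→4  [1 exit(s)]
  4: tau→5  [1 exit(s)]
  5: tau→4  [1 exit(s)]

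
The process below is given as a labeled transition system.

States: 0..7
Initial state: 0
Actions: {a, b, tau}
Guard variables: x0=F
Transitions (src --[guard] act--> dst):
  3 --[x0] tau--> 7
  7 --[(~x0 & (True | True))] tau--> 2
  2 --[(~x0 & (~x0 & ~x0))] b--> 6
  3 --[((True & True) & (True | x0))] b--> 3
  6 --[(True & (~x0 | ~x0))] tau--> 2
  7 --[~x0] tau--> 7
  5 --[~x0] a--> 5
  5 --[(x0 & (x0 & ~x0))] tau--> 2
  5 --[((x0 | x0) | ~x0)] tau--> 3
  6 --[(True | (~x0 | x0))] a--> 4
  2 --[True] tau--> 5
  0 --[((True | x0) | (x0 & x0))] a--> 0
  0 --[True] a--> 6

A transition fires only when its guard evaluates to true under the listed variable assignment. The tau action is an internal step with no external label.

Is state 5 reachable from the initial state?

Answer: REACHABLE

Working:
11 transition(s) survive guard evaluation.
Layer 0: {0}
Layer 1: {6}  now seen {0,6}
Layer 2: {2,4}  now seen {0,2,4,6}
Layer 3: {5}  now seen {0,2,4,5,6}
Layer 4: {3}  now seen {0,2,3,4,5,6}
Reach set: {0,2,3,4,5,6}
trace reaching 5: a·tau·tau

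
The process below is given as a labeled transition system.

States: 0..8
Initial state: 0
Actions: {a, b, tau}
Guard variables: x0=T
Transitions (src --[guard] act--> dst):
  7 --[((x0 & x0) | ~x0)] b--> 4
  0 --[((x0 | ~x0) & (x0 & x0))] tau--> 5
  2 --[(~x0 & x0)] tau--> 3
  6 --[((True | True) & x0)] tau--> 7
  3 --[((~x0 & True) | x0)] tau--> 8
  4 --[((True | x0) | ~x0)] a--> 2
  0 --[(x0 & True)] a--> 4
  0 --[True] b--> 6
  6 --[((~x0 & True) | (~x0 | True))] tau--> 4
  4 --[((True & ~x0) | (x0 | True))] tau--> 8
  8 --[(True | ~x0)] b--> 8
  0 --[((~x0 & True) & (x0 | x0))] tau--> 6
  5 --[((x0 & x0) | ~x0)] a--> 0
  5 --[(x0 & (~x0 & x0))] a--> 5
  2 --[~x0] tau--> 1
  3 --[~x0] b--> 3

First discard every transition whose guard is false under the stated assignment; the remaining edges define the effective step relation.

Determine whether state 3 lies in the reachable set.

Answer: UNREACHABLE

Analysis:
Guard filter leaves 11 enabled edge(s).
Layer 0: {0}
Layer 1: {4,5,6}  cumulative {0,4,5,6}
Layer 2: {2,7,8}  cumulative {0,2,4,5,6,7,8}
R = {0,2,4,5,6,7,8}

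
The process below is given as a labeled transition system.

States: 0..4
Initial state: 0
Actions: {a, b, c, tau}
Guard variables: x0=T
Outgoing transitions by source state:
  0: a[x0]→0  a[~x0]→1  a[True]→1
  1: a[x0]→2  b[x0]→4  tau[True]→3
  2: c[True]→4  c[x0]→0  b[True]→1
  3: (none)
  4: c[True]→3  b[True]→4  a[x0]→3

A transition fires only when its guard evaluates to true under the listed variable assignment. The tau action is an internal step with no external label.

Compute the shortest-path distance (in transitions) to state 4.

Layered search for 4:
  Layer 0: {0}
  Layer 1: {1}
  Layer 2: {2,3,4}
4 enters at depth 2; path a·b

Answer: 2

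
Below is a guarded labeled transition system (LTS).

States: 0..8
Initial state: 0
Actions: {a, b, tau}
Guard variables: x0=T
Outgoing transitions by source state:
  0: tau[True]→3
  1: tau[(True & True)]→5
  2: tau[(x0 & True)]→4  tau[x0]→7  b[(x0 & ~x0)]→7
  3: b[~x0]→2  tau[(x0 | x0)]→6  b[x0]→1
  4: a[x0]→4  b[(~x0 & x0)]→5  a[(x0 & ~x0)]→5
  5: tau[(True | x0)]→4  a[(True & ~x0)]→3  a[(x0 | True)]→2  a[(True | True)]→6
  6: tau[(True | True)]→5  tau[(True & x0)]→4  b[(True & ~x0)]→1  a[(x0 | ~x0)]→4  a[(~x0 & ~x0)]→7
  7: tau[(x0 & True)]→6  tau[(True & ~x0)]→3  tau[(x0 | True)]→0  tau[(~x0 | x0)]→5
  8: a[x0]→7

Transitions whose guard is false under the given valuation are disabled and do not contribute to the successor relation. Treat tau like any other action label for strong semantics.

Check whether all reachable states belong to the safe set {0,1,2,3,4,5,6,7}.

Answer: INVARIANT HOLDS

Working:
Allowed set {0,1,2,3,4,5,6,7}
Reachable = {0,1,2,3,4,5,6,7}
  0: ✓
  1: ✓
  2: ✓
  3: ✓
  4: ✓
  5: ✓
  6: ✓
  7: ✓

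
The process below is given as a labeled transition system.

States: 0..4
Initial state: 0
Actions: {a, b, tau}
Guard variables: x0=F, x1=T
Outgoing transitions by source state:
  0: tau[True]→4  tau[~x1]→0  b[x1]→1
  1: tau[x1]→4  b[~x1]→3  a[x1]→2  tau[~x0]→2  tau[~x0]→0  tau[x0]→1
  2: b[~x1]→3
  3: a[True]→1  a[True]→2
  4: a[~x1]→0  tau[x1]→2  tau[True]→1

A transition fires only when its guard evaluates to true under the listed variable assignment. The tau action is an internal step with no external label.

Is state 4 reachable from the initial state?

After dropping false guards: 10 live edges.
L0 = {0}
L1 = {1,4}  cumulative {0,1,4}
L2 = {2}  cumulative {0,1,2,4}
R = {0,1,2,4}
witness 4: tau

Answer: REACHABLE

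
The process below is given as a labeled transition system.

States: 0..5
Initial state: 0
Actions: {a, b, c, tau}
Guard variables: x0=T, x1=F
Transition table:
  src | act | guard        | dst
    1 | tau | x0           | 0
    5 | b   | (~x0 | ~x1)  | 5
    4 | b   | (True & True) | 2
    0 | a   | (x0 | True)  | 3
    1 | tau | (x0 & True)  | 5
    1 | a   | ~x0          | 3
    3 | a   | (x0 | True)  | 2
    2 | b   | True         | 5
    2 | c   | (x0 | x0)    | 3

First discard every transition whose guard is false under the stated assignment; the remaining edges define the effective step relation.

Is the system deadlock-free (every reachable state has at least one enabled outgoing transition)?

Reach set: {0,2,3,5}
  0: a→3  [1 exit(s)]
  2: b→5  c→3  [2 exit(s)]
  3: a→2  [1 exit(s)]
  5: b→5  [1 exit(s)]

Answer: DEADLOCK-FREE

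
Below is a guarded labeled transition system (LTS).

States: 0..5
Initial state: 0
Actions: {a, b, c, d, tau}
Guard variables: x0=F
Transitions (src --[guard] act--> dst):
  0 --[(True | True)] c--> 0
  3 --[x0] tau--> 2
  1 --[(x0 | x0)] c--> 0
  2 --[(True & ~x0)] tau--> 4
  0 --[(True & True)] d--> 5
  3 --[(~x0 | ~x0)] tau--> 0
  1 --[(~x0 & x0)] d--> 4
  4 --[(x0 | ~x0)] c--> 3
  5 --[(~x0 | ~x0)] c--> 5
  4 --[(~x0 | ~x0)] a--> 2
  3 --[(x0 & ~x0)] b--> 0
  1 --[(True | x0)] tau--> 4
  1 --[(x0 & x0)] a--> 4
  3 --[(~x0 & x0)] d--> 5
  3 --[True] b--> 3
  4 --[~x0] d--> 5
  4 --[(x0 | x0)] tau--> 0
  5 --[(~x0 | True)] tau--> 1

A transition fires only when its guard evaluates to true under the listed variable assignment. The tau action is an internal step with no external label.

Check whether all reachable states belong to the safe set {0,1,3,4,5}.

Allowed set {0,1,3,4,5}
R = {0,1,2,3,4,5}
  0: safe
  1: safe
  2: VIOLATES
  3: safe
  4: safe
  5: safe
counterexample path to 2: d·tau·tau·a

Answer: INVARIANT VIOLATED at state 2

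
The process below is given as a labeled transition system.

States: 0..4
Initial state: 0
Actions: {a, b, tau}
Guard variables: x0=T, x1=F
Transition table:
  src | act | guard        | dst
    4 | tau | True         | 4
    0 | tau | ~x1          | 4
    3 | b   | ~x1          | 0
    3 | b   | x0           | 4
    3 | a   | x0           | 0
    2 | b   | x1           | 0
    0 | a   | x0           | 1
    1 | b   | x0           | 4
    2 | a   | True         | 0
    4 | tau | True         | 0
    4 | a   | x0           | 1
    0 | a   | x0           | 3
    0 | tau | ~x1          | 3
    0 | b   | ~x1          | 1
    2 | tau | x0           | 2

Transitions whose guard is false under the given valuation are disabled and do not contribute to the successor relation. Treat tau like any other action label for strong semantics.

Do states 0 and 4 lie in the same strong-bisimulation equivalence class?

Refine partition for ~:
  π0 = {{0,1,2,3,4}}
  π1 = {{0},{1},{2,4},{3}}
  π2 = {{0},{1},{2},{3},{4}}
stable after 3 split(s): 5 block(s)
class of 0: {0}; class of 4: {4}

Answer: NOT BISIMILAR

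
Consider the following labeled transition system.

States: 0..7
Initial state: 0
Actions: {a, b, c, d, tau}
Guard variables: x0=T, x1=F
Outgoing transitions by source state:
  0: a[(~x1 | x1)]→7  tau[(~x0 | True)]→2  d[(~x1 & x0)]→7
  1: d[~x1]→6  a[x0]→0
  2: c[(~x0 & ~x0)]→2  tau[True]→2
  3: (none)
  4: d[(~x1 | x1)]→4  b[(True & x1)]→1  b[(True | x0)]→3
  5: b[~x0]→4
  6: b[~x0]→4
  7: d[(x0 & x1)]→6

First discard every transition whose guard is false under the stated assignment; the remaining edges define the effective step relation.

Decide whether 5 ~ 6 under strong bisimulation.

Bisimulation quotient by refinement:
  round 0: {{0,1,2,3,4,5,6,7}}
  round 1: {{0},{1},{2},{3,5,6,7},{4}}
5 equivalence class(es) (converged in 2)
class of 5: {3,5,6,7}; class of 6: {3,5,6,7}

Answer: BISIMILAR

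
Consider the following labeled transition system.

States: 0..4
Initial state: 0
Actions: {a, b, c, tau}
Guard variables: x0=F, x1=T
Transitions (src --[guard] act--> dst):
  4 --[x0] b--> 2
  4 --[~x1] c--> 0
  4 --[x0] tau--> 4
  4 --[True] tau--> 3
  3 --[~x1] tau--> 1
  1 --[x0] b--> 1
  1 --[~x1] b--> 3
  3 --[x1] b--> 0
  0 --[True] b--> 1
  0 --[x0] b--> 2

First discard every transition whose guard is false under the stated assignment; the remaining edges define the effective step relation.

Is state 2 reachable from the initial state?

Answer: UNREACHABLE

Trace:
3 transition(s) survive guard evaluation.
Layer 0: {0}
Layer 1: {1}  cumulative {0,1}
Reach set: {0,1}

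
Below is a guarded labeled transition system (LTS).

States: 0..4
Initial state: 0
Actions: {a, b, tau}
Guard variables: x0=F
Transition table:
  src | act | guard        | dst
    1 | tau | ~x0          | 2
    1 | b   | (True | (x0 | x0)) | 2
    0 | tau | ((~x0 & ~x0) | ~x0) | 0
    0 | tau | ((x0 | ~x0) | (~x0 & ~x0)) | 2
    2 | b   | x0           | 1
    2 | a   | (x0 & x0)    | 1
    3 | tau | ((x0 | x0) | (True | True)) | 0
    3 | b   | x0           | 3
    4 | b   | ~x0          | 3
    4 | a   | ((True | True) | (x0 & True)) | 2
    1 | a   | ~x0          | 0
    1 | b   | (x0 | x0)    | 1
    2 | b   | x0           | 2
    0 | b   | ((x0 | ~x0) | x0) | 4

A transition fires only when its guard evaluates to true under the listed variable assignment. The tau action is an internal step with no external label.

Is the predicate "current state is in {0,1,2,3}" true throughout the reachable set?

Allowed set {0,1,2,3}
R = {0,2,3,4}
  0: safe
  2: safe
  3: safe
  4: VIOLATES
reach 4 via b — violates

Answer: INVARIANT VIOLATED at state 4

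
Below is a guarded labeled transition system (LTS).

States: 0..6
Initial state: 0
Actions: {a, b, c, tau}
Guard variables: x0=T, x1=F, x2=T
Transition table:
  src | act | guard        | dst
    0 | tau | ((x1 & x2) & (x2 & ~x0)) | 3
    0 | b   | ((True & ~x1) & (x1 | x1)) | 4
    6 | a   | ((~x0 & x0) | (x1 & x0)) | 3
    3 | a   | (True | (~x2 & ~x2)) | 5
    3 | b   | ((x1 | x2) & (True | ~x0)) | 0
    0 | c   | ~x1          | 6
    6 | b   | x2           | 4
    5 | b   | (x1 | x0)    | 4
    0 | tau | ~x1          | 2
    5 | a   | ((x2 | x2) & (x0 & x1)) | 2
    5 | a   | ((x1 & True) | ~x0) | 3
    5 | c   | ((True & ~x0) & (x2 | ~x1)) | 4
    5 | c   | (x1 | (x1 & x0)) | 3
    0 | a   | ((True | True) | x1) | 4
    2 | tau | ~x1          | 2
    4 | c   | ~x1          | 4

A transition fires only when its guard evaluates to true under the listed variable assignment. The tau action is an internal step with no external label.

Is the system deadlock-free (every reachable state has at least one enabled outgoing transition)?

Reachable = {0,2,4,6}
  0: a→4  c→6  tau→2  [3 exit(s)]
  2: tau→2  [1 exit(s)]
  4: c→4  [1 exit(s)]
  6: b→4  [1 exit(s)]

Answer: DEADLOCK-FREE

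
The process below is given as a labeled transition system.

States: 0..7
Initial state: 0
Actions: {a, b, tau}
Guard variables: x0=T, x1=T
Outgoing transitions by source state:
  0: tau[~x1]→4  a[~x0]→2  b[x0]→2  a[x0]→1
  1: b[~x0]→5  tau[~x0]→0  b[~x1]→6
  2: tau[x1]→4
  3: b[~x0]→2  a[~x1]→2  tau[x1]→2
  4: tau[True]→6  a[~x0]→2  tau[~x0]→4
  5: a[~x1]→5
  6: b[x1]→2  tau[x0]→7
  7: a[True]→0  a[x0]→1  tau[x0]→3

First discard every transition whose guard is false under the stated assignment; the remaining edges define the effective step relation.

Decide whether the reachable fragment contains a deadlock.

Answer: DEADLOCK at state 1

Trace:
Reachable = {0,1,2,3,4,6,7}
  0: a→1  b→2  [2 exit(s)]
  1: ∅  [no exit]
  2: tau→4  [1 exit(s)]
  3: tau→2  [1 exit(s)]
  4: tau→6  [1 exit(s)]
  6: b→2  tau→7  [2 exit(s)]
  7: a→0  a→1  tau→3  [3 exit(s)]
witness 1: a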